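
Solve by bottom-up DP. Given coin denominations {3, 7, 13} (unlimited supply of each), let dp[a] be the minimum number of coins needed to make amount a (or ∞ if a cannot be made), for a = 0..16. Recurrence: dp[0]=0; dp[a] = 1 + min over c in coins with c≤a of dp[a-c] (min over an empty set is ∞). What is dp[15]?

 a  0  1  2  3  4  5  6  7  8  9 10 11 12 13 14 15 16
dp  0  -  -  1  -  -  2  1  -  3  2  -  4  1  2  5  2
(- denotes ∞ / unreachable)

5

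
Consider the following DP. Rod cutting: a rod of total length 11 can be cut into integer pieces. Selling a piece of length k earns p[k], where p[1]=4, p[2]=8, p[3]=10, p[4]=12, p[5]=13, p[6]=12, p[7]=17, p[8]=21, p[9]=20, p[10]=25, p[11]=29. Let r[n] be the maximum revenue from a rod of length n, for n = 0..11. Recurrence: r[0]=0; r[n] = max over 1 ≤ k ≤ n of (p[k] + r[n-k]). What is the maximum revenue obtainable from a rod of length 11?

   n    0    1    2    3    4    5    6    7    8    9   10   11
r[n]    0    4    8   12   16   20   24   28   32   36   40   44

44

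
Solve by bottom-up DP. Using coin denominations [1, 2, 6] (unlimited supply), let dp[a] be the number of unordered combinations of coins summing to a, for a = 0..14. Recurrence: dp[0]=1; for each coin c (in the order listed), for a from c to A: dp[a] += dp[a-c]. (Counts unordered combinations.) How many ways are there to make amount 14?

after  coin     0     1     2     3     4     5     6     7     8     9    10    11    12    13    14
          1     1     1     1     1     1     1     1     1     1     1     1     1     1     1     1
          2     1     1     2     2     3     3     4     4     5     5     6     6     7     7     8
          6     1     1     2     2     3     3     5     5     7     7     9     9    12    12    15

15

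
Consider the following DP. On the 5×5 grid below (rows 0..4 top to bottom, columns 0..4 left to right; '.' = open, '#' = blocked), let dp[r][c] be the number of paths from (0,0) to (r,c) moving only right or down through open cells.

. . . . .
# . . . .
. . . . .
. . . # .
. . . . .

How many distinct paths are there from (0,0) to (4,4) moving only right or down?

15

r\c   0   1   2   3   4
  0   1   1   1   1   1
  1   0   1   2   3   4
  2   0   1   3   6  10
  3   0   1   4   0  10
  4   0   1   5   5  15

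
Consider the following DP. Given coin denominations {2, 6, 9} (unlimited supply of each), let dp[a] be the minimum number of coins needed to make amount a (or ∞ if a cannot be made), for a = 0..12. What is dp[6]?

 a  0  1  2  3  4  5  6  7  8  9 10 11 12
dp  0  -  1  -  2  -  1  -  2  1  3  2  2
(- denotes ∞ / unreachable)

1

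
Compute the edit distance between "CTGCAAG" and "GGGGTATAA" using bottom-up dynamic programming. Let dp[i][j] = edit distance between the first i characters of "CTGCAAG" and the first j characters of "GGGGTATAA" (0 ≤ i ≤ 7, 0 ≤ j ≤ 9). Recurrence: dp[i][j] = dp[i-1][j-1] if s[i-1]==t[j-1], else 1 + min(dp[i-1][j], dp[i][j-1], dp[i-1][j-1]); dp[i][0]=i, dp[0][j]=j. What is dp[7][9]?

   ''  G  G  G  G  T  A  T  A  A
''  0  1  2  3  4  5  6  7  8  9
 C  1  1  2  3  4  5  6  7  8  9
 T  2  2  2  3  4  4  5  6  7  8
 G  3  2  2  2  3  4  5  6  7  8
 C  4  3  3  3  3  4  5  6  7  8
 A  5  4  4  4  4  4  4  5  6  7
 A  6  5  5  5  5  5  4  5  5  6
 G  7  6  5  5  5  6  5  5  6  6

6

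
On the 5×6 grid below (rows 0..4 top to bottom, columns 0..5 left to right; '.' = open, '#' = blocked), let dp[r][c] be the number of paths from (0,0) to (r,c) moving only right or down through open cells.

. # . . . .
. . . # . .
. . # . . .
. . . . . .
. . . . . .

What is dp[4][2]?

r\c   0   1   2   3   4   5
  0   1   0   0   0   0   0
  1   1   1   1   0   0   0
  2   1   2   0   0   0   0
  3   1   3   3   3   3   3
  4   1   4   7  10  13  16

7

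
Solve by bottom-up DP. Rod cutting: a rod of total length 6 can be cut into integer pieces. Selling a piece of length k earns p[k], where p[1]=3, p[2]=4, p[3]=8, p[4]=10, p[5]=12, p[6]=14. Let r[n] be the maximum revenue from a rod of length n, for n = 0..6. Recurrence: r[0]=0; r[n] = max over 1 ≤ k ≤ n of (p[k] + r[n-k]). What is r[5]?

15

   n    0    1    2    3    4    5    6
r[n]    0    3    6    9   12   15   18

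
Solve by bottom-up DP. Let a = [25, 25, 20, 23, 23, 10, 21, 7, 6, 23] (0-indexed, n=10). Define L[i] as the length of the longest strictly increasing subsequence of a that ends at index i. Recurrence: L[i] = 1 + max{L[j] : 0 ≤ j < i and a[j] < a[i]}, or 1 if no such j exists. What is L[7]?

1

   i    0    1    2    3    4    5    6    7    8    9
a[i]   25   25   20   23   23   10   21    7    6   23
L[i]    1    1    1    2    2    1    2    1    1    3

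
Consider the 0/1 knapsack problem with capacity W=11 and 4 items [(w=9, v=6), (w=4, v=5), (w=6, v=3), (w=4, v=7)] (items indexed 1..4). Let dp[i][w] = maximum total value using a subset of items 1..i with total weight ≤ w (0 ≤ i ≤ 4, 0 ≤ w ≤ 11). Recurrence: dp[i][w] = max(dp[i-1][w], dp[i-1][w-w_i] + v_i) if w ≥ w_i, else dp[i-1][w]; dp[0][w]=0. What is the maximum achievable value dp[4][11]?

12

i\w   0   1   2   3   4   5   6   7   8   9  10  11
  0   0   0   0   0   0   0   0   0   0   0   0   0
  1   0   0   0   0   0   0   0   0   0   6   6   6
  2   0   0   0   0   5   5   5   5   5   6   6   6
  3   0   0   0   0   5   5   5   5   5   6   8   8
  4   0   0   0   0   7   7   7   7  12  12  12  12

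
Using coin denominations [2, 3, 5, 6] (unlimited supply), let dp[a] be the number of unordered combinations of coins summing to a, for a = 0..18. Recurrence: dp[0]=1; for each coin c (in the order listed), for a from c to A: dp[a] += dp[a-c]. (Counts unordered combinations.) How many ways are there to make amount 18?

17

after  coin     0     1     2     3     4     5     6     7     8     9    10    11    12    13    14    15    16    17    18
          2     1     0     1     0     1     0     1     0     1     0     1     0     1     0     1     0     1     0     1
          3     1     0     1     1     1     1     2     1     2     2     2     2     3     2     3     3     3     3     4
          5     1     0     1     1     1     2     2     2     3     3     4     4     5     5     6     7     7     8     9
          6     1     0     1     1     1     2     3     2     4     4     5     6     8     7    10    11    12    14    17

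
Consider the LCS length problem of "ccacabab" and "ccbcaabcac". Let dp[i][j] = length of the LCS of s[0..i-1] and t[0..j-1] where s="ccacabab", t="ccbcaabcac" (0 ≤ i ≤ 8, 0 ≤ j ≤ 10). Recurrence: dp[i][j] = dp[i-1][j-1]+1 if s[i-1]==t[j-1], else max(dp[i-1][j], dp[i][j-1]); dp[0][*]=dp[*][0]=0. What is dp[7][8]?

   ''  c  c  b  c  a  a  b  c  a  c
''  0  0  0  0  0  0  0  0  0  0  0
 c  0  1  1  1  1  1  1  1  1  1  1
 c  0  1  2  2  2  2  2  2  2  2  2
 a  0  1  2  2  2  3  3  3  3  3  3
 c  0  1  2  2  3  3  3  3  4  4  4
 a  0  1  2  2  3  4  4  4  4  5  5
 b  0  1  2  3  3  4  4  5  5  5  5
 a  0  1  2  3  3  4  5  5  5  6  6
 b  0  1  2  3  3  4  5  6  6  6  6

5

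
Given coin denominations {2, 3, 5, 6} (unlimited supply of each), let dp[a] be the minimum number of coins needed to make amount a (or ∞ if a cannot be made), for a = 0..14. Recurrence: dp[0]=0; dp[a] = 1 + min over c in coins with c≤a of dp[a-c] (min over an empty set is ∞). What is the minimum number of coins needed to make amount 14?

 a  0  1  2  3  4  5  6  7  8  9 10 11 12 13 14
dp  0  -  1  1  2  1  1  2  2  2  2  2  2  3  3
(- denotes ∞ / unreachable)

3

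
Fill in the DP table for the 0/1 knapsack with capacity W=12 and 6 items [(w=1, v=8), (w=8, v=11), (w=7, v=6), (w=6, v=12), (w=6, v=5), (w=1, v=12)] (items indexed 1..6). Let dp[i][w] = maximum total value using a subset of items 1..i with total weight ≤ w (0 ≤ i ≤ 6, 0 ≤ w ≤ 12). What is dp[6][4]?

20

i\w   0   1   2   3   4   5   6   7   8   9  10  11  12
  0   0   0   0   0   0   0   0   0   0   0   0   0   0
  1   0   8   8   8   8   8   8   8   8   8   8   8   8
  2   0   8   8   8   8   8   8   8  11  19  19  19  19
  3   0   8   8   8   8   8   8   8  14  19  19  19  19
  4   0   8   8   8   8   8  12  20  20  20  20  20  20
  5   0   8   8   8   8   8  12  20  20  20  20  20  20
  6   0  12  20  20  20  20  20  24  32  32  32  32  32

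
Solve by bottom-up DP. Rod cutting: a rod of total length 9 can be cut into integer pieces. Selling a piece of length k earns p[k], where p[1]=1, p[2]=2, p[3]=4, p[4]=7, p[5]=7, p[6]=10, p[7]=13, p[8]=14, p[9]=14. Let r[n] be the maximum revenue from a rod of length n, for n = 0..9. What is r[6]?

   n    0    1    2    3    4    5    6    7    8    9
r[n]    0    1    2    4    7    8   10   13   14   15

10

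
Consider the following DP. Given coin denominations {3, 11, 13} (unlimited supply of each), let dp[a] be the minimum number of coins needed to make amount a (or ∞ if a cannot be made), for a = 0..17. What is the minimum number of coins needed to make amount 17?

 a  0  1  2  3  4  5  6  7  8  9 10 11 12 13 14 15 16 17
dp  0  -  -  1  -  -  2  -  -  3  -  1  4  1  2  5  2  3
(- denotes ∞ / unreachable)

3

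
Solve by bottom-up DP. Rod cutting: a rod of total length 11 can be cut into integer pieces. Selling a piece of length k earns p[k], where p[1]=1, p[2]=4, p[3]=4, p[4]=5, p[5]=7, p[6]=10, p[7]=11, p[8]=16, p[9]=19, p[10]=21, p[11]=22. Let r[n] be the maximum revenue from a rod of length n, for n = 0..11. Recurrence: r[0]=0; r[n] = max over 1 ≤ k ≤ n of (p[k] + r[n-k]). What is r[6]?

   n    0    1    2    3    4    5    6    7    8    9   10   11
r[n]    0    1    4    5    8    9   12   13   16   19   21   23

12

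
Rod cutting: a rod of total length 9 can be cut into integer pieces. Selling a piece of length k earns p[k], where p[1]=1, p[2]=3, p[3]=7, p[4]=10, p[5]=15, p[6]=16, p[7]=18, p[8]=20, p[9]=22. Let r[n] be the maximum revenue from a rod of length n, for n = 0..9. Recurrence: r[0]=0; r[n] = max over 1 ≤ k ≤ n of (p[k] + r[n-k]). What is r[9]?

25

   n    0    1    2    3    4    5    6    7    8    9
r[n]    0    1    3    7   10   15   16   18   22   25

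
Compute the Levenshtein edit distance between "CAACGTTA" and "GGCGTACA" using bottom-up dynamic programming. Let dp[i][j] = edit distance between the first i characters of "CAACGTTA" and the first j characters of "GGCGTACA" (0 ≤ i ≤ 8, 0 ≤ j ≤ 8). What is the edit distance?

   ''  G  G  C  G  T  A  C  A
''  0  1  2  3  4  5  6  7  8
 C  1  1  2  2  3  4  5  6  7
 A  2  2  2  3  3  4  4  5  6
 A  3  3  3  3  4  4  4  5  5
 C  4  4  4  3  4  5  5  4  5
 G  5  4  4  4  3  4  5  5  5
 T  6  5  5  5  4  3  4  5  6
 T  7  6  6  6  5  4  4  5  6
 A  8  7  7  7  6  5  4  5  5

5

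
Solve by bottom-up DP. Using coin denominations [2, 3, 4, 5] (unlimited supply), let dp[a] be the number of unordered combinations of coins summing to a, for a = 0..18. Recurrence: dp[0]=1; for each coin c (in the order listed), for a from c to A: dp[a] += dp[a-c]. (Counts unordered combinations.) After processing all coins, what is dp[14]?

after  coin     0     1     2     3     4     5     6     7     8     9    10    11    12    13    14    15    16    17    18
          2     1     0     1     0     1     0     1     0     1     0     1     0     1     0     1     0     1     0     1
          3     1     0     1     1     1     1     2     1     2     2     2     2     3     2     3     3     3     3     4
          4     1     0     1     1     2     1     3     2     4     3     5     4     7     5     8     7    10     8    12
          5     1     0     1     1     2     2     3     3     5     5     7     7    10    10    13    14    17    18    22

13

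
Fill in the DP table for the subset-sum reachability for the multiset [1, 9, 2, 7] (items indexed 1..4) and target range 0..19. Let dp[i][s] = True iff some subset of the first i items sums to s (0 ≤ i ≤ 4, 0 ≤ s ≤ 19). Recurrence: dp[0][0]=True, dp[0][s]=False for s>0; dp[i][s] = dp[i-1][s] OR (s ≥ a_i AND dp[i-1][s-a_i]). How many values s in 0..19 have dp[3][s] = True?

8

i\s   0   1   2   3   4   5   6   7   8   9  10  11  12  13  14  15  16  17  18  19
  0   T   F   F   F   F   F   F   F   F   F   F   F   F   F   F   F   F   F   F   F
  1   T   T   F   F   F   F   F   F   F   F   F   F   F   F   F   F   F   F   F   F
  2   T   T   F   F   F   F   F   F   F   T   T   F   F   F   F   F   F   F   F   F
  3   T   T   T   T   F   F   F   F   F   T   T   T   T   F   F   F   F   F   F   F
  4   T   T   T   T   F   F   F   T   T   T   T   T   T   F   F   F   T   T   T   T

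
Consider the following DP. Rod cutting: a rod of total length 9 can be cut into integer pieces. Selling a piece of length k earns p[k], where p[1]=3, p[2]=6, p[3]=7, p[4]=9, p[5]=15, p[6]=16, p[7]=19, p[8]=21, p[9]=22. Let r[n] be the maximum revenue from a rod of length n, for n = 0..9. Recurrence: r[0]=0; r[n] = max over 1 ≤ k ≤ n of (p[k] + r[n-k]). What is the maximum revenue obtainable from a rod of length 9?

27

   n    0    1    2    3    4    5    6    7    8    9
r[n]    0    3    6    9   12   15   18   21   24   27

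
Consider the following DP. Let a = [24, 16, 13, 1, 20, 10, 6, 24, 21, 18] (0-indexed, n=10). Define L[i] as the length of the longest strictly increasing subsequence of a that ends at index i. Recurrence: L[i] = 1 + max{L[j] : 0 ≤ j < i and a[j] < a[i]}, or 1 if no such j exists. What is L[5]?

2

   i    0    1    2    3    4    5    6    7    8    9
a[i]   24   16   13    1   20   10    6   24   21   18
L[i]    1    1    1    1    2    2    2    3    3    3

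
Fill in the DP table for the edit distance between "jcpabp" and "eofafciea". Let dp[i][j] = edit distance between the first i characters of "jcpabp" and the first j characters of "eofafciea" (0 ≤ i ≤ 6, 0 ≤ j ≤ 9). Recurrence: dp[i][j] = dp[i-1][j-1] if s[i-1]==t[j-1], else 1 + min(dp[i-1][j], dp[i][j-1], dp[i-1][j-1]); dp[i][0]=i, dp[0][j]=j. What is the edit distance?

   ''  e  o  f  a  f  c  i  e  a
''  0  1  2  3  4  5  6  7  8  9
 j  1  1  2  3  4  5  6  7  8  9
 c  2  2  2  3  4  5  5  6  7  8
 p  3  3  3  3  4  5  6  6  7  8
 a  4  4  4  4  3  4  5  6  7  7
 b  5  5  5  5  4  4  5  6  7  8
 p  6  6  6  6  5  5  5  6  7  8

8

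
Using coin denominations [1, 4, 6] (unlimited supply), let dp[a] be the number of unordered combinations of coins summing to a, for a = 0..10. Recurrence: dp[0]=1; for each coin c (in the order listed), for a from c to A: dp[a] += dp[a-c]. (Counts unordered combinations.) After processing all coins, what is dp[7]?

after  coin     0     1     2     3     4     5     6     7     8     9    10
          1     1     1     1     1     1     1     1     1     1     1     1
          4     1     1     1     1     2     2     2     2     3     3     3
          6     1     1     1     1     2     2     3     3     4     4     5

3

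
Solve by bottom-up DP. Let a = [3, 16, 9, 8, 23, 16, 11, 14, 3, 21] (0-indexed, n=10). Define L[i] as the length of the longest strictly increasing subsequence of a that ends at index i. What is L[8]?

   i    0    1    2    3    4    5    6    7    8    9
a[i]    3   16    9    8   23   16   11   14    3   21
L[i]    1    2    2    2    3    3    3    4    1    5

1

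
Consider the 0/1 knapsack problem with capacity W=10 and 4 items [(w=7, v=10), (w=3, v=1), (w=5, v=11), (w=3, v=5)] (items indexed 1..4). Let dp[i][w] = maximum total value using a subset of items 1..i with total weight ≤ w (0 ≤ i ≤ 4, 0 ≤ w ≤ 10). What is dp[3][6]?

i\w   0   1   2   3   4   5   6   7   8   9  10
  0   0   0   0   0   0   0   0   0   0   0   0
  1   0   0   0   0   0   0   0  10  10  10  10
  2   0   0   0   1   1   1   1  10  10  10  11
  3   0   0   0   1   1  11  11  11  12  12  12
  4   0   0   0   5   5  11  11  11  16  16  16

11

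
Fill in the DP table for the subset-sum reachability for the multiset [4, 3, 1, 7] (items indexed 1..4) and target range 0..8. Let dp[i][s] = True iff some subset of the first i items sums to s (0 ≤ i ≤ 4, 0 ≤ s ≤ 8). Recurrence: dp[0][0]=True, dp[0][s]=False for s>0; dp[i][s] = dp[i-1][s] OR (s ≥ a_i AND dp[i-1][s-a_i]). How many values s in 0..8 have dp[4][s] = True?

i\s   0   1   2   3   4   5   6   7   8
  0   T   F   F   F   F   F   F   F   F
  1   T   F   F   F   T   F   F   F   F
  2   T   F   F   T   T   F   F   T   F
  3   T   T   F   T   T   T   F   T   T
  4   T   T   F   T   T   T   F   T   T

7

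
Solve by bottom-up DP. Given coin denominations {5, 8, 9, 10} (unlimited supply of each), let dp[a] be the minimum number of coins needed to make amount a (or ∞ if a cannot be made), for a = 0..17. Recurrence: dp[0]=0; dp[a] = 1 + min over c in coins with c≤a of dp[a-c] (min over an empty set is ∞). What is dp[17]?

 a  0  1  2  3  4  5  6  7  8  9 10 11 12 13 14 15 16 17
dp  0  -  -  -  -  1  -  -  1  1  1  -  -  2  2  2  2  2
(- denotes ∞ / unreachable)

2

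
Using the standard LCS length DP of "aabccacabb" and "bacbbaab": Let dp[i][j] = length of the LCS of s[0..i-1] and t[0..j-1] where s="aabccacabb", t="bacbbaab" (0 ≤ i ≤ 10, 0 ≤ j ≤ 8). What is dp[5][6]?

2

   ''  b  a  c  b  b  a  a  b
''  0  0  0  0  0  0  0  0  0
 a  0  0  1  1  1  1  1  1  1
 a  0  0  1  1  1  1  2  2  2
 b  0  1  1  1  2  2  2  2  3
 c  0  1  1  2  2  2  2  2  3
 c  0  1  1  2  2  2  2  2  3
 a  0  1  2  2  2  2  3  3  3
 c  0  1  2  3  3  3  3  3  3
 a  0  1  2  3  3  3  4  4  4
 b  0  1  2  3  4  4  4  4  5
 b  0  1  2  3  4  5  5  5  5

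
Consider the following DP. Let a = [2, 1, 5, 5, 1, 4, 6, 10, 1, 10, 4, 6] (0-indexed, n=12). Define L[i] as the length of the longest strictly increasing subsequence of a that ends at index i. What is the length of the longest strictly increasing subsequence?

   i    0    1    2    3    4    5    6    7    8    9   10   11
a[i]    2    1    5    5    1    4    6   10    1   10    4    6
L[i]    1    1    2    2    1    2    3    4    1    4    2    3

4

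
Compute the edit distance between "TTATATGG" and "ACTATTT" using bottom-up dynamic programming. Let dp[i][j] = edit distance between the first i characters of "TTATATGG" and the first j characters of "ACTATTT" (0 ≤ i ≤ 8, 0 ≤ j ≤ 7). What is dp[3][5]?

3

   ''  A  C  T  A  T  T  T
''  0  1  2  3  4  5  6  7
 T  1  1  2  2  3  4  5  6
 T  2  2  2  2  3  3  4  5
 A  3  2  3  3  2  3  4  5
 T  4  3  3  3  3  2  3  4
 A  5  4  4  4  3  3  3  4
 T  6  5  5  4  4  3  3  3
 G  7  6  6  5  5  4  4  4
 G  8  7  7  6  6  5  5  5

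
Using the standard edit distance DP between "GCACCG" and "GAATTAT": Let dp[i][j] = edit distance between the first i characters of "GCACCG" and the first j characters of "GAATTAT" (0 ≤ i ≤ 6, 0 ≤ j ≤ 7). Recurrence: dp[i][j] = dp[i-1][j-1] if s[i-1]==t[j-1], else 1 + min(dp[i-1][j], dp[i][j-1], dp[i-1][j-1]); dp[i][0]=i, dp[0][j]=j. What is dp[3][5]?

3

   ''  G  A  A  T  T  A  T
''  0  1  2  3  4  5  6  7
 G  1  0  1  2  3  4  5  6
 C  2  1  1  2  3  4  5  6
 A  3  2  1  1  2  3  4  5
 C  4  3  2  2  2  3  4  5
 C  5  4  3  3  3  3  4  5
 G  6  5  4  4  4  4  4  5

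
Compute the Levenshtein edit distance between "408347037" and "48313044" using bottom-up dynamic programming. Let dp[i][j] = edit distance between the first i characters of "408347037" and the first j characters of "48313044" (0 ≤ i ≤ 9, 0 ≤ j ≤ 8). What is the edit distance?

   ''  4  8  3  1  3  0  4  4
''  0  1  2  3  4  5  6  7  8
 4  1  0  1  2  3  4  5  6  7
 0  2  1  1  2  3  4  4  5  6
 8  3  2  1  2  3  4  5  5  6
 3  4  3  2  1  2  3  4  5  6
 4  5  4  3  2  2  3  4  4  5
 7  6  5  4  3  3  3  4  5  5
 0  7  6  5  4  4  4  3  4  5
 3  8  7  6  5  5  4  4  4  5
 7  9  8  7  6  6  5  5  5  5

5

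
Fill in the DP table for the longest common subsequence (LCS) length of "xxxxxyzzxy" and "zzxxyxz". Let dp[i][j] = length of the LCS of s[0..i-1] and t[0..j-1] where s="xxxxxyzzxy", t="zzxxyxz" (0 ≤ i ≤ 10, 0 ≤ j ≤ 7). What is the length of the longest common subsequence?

4

   ''  z  z  x  x  y  x  z
''  0  0  0  0  0  0  0  0
 x  0  0  0  1  1  1  1  1
 x  0  0  0  1  2  2  2  2
 x  0  0  0  1  2  2  3  3
 x  0  0  0  1  2  2  3  3
 x  0  0  0  1  2  2  3  3
 y  0  0  0  1  2  3  3  3
 z  0  1  1  1  2  3  3  4
 z  0  1  2  2  2  3  3  4
 x  0  1  2  3  3  3  4  4
 y  0  1  2  3  3  4  4  4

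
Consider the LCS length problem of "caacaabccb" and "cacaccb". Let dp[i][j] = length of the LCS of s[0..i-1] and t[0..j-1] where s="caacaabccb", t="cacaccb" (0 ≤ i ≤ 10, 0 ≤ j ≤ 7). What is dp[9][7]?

   ''  c  a  c  a  c  c  b
''  0  0  0  0  0  0  0  0
 c  0  1  1  1  1  1  1  1
 a  0  1  2  2  2  2  2  2
 a  0  1  2  2  3  3  3  3
 c  0  1  2  3  3  4  4  4
 a  0  1  2  3  4  4  4  4
 a  0  1  2  3  4  4  4  4
 b  0  1  2  3  4  4  4  5
 c  0  1  2  3  4  5  5  5
 c  0  1  2  3  4  5  6  6
 b  0  1  2  3  4  5  6  7

6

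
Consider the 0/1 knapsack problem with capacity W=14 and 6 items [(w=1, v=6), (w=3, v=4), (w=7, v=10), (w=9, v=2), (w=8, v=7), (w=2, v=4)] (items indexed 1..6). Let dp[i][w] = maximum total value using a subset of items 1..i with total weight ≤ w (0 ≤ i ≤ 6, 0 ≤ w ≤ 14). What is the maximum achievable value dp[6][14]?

24

i\w   0   1   2   3   4   5   6   7   8   9  10  11  12  13  14
  0   0   0   0   0   0   0   0   0   0   0   0   0   0   0   0
  1   0   6   6   6   6   6   6   6   6   6   6   6   6   6   6
  2   0   6   6   6  10  10  10  10  10  10  10  10  10  10  10
  3   0   6   6   6  10  10  10  10  16  16  16  20  20  20  20
  4   0   6   6   6  10  10  10  10  16  16  16  20  20  20  20
  5   0   6   6   6  10  10  10  10  16  16  16  20  20  20  20
  6   0   6   6  10  10  10  14  14  16  16  20  20  20  24  24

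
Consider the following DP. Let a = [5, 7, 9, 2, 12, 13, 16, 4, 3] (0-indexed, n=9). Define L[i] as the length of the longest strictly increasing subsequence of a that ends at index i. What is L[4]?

4

   i    0    1    2    3    4    5    6    7    8
a[i]    5    7    9    2   12   13   16    4    3
L[i]    1    2    3    1    4    5    6    2    2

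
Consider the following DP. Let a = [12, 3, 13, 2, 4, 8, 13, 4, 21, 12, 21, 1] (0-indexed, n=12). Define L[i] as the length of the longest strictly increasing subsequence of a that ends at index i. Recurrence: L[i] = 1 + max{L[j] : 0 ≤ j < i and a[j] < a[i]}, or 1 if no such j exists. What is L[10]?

5

   i    0    1    2    3    4    5    6    7    8    9   10   11
a[i]   12    3   13    2    4    8   13    4   21   12   21    1
L[i]    1    1    2    1    2    3    4    2    5    4    5    1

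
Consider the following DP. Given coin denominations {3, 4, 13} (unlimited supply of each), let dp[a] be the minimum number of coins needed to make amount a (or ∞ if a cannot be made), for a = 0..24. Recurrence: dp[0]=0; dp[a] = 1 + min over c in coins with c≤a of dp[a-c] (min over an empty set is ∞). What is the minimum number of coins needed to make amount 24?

4

 a  0  1  2  3  4  5  6  7  8  9 10 11 12 13 14 15 16 17 18 19 20 21 22 23 24
dp  0  -  -  1  1  -  2  2  2  3  3  3  3  1  4  4  2  2  5  3  3  3  4  4  4
(- denotes ∞ / unreachable)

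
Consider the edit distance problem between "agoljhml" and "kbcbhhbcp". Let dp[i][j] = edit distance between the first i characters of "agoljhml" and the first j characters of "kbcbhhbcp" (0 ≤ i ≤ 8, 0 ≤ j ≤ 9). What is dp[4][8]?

   ''  k  b  c  b  h  h  b  c  p
''  0  1  2  3  4  5  6  7  8  9
 a  1  1  2  3  4  5  6  7  8  9
 g  2  2  2  3  4  5  6  7  8  9
 o  3  3  3  3  4  5  6  7  8  9
 l  4  4  4  4  4  5  6  7  8  9
 j  5  5  5  5  5  5  6  7  8  9
 h  6  6  6  6  6  5  5  6  7  8
 m  7  7  7  7  7  6  6  6  7  8
 l  8  8  8  8  8  7  7  7  7  8

8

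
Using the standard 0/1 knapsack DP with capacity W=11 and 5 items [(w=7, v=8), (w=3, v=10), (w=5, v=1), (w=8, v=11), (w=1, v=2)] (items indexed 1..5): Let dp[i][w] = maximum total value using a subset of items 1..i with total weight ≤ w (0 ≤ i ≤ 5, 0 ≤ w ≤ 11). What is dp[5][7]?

i\w   0   1   2   3   4   5   6   7   8   9  10  11
  0   0   0   0   0   0   0   0   0   0   0   0   0
  1   0   0   0   0   0   0   0   8   8   8   8   8
  2   0   0   0  10  10  10  10  10  10  10  18  18
  3   0   0   0  10  10  10  10  10  11  11  18  18
  4   0   0   0  10  10  10  10  10  11  11  18  21
  5   0   2   2  10  12  12  12  12  12  13  18  21

12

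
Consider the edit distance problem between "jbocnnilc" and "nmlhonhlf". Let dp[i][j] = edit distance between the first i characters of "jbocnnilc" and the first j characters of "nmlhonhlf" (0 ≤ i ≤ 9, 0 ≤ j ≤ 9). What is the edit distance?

7

   ''  n  m  l  h  o  n  h  l  f
''  0  1  2  3  4  5  6  7  8  9
 j  1  1  2  3  4  5  6  7  8  9
 b  2  2  2  3  4  5  6  7  8  9
 o  3  3  3  3  4  4  5  6  7  8
 c  4  4  4  4  4  5  5  6  7  8
 n  5  4  5  5  5  5  5  6  7  8
 n  6  5  5  6  6  6  5  6  7  8
 i  7  6  6  6  7  7  6  6  7  8
 l  8  7  7  6  7  8  7  7  6  7
 c  9  8  8  7  7  8  8  8  7  7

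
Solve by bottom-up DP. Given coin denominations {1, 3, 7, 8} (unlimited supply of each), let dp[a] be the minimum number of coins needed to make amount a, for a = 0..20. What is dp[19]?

3

 a  0  1  2  3  4  5  6  7  8  9 10 11 12 13 14 15 16 17 18 19 20
dp  0  1  2  1  2  3  2  1  1  2  2  2  3  3  2  2  2  3  3  3  4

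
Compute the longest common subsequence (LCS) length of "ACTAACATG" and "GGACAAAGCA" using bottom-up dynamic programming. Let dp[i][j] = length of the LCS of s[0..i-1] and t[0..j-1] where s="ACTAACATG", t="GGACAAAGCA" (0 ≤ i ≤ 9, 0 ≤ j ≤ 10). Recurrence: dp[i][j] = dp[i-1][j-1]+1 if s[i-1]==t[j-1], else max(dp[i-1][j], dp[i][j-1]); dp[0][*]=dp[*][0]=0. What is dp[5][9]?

   ''  G  G  A  C  A  A  A  G  C  A
''  0  0  0  0  0  0  0  0  0  0  0
 A  0  0  0  1  1  1  1  1  1  1  1
 C  0  0  0  1  2  2  2  2  2  2  2
 T  0  0  0  1  2  2  2  2  2  2  2
 A  0  0  0  1  2  3  3  3  3  3  3
 A  0  0  0  1  2  3  4  4  4  4  4
 C  0  0  0  1  2  3  4  4  4  5  5
 A  0  0  0  1  2  3  4  5  5  5  6
 T  0  0  0  1  2  3  4  5  5  5  6
 G  0  1  1  1  2  3  4  5  6  6  6

4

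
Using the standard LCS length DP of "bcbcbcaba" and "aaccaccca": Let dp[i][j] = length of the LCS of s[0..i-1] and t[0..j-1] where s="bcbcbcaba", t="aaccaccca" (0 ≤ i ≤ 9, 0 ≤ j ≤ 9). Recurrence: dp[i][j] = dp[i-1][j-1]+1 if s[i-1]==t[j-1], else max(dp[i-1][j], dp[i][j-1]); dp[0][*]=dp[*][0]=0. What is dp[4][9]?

   ''  a  a  c  c  a  c  c  c  a
''  0  0  0  0  0  0  0  0  0  0
 b  0  0  0  0  0  0  0  0  0  0
 c  0  0  0  1  1  1  1  1  1  1
 b  0  0  0  1  1  1  1  1  1  1
 c  0  0  0  1  2  2  2  2  2  2
 b  0  0  0  1  2  2  2  2  2  2
 c  0  0  0  1  2  2  3  3  3  3
 a  0  1  1  1  2  3  3  3  3  4
 b  0  1  1  1  2  3  3  3  3  4
 a  0  1  2  2  2  3  3  3  3  4

2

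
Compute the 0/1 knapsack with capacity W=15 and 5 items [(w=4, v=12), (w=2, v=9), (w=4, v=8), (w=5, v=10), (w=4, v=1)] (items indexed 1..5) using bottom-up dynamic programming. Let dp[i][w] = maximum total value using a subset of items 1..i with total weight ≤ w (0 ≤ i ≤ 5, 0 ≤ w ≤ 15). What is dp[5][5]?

12

i\w   0   1   2   3   4   5   6   7   8   9  10  11  12  13  14  15
  0   0   0   0   0   0   0   0   0   0   0   0   0   0   0   0   0
  1   0   0   0   0  12  12  12  12  12  12  12  12  12  12  12  12
  2   0   0   9   9  12  12  21  21  21  21  21  21  21  21  21  21
  3   0   0   9   9  12  12  21  21  21  21  29  29  29  29  29  29
  4   0   0   9   9  12  12  21  21  21  22  29  31  31  31  31  39
  5   0   0   9   9  12  12  21  21  21  22  29  31  31  31  31  39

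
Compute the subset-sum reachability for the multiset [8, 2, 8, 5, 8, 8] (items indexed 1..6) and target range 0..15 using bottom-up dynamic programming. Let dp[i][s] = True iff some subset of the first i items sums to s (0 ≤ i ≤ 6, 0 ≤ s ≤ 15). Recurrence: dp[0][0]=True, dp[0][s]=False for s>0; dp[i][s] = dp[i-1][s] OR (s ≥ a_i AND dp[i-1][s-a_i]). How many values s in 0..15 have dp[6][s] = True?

i\s   0   1   2   3   4   5   6   7   8   9  10  11  12  13  14  15
  0   T   F   F   F   F   F   F   F   F   F   F   F   F   F   F   F
  1   T   F   F   F   F   F   F   F   T   F   F   F   F   F   F   F
  2   T   F   T   F   F   F   F   F   T   F   T   F   F   F   F   F
  3   T   F   T   F   F   F   F   F   T   F   T   F   F   F   F   F
  4   T   F   T   F   F   T   F   T   T   F   T   F   F   T   F   T
  5   T   F   T   F   F   T   F   T   T   F   T   F   F   T   F   T
  6   T   F   T   F   F   T   F   T   T   F   T   F   F   T   F   T

8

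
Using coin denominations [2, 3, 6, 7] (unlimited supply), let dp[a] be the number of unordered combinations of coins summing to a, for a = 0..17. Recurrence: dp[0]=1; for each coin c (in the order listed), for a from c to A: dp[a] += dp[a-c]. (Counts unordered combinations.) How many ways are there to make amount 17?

after  coin     0     1     2     3     4     5     6     7     8     9    10    11    12    13    14    15    16    17
          2     1     0     1     0     1     0     1     0     1     0     1     0     1     0     1     0     1     0
          3     1     0     1     1     1     1     2     1     2     2     2     2     3     2     3     3     3     3
          6     1     0     1     1     1     1     3     1     3     3     3     3     6     3     6     6     6     6
          7     1     0     1     1     1     1     3     2     3     4     4     4     7     6     8     9    10    10

10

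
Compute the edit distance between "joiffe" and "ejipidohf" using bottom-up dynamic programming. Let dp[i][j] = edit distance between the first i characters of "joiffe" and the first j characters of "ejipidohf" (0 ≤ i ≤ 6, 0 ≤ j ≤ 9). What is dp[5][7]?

   ''  e  j  i  p  i  d  o  h  f
''  0  1  2  3  4  5  6  7  8  9
 j  1  1  1  2  3  4  5  6  7  8
 o  2  2  2  2  3  4  5  5  6  7
 i  3  3  3  2  3  3  4  5  6  7
 f  4  4  4  3  3  4  4  5  6  6
 f  5  5  5  4  4  4  5  5  6  6
 e  6  5  6  5  5  5  5  6  6  7

5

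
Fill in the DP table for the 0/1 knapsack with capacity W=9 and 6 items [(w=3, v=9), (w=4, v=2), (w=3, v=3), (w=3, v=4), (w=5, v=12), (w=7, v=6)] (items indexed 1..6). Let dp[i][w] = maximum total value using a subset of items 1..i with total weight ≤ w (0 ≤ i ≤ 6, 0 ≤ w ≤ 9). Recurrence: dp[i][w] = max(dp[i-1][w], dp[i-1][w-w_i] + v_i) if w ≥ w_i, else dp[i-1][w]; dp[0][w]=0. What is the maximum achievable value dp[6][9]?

i\w   0   1   2   3   4   5   6   7   8   9
  0   0   0   0   0   0   0   0   0   0   0
  1   0   0   0   9   9   9   9   9   9   9
  2   0   0   0   9   9   9   9  11  11  11
  3   0   0   0   9   9   9  12  12  12  12
  4   0   0   0   9   9   9  13  13  13  16
  5   0   0   0   9   9  12  13  13  21  21
  6   0   0   0   9   9  12  13  13  21  21

21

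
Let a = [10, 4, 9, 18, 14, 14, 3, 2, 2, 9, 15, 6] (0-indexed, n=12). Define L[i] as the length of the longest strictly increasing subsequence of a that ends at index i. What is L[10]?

4

   i    0    1    2    3    4    5    6    7    8    9   10   11
a[i]   10    4    9   18   14   14    3    2    2    9   15    6
L[i]    1    1    2    3    3    3    1    1    1    2    4    2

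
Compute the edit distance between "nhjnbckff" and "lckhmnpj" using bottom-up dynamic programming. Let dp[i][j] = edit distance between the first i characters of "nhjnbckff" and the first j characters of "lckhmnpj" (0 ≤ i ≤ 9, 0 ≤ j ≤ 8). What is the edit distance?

   ''  l  c  k  h  m  n  p  j
''  0  1  2  3  4  5  6  7  8
 n  1  1  2  3  4  5  5  6  7
 h  2  2  2  3  3  4  5  6  7
 j  3  3  3  3  4  4  5  6  6
 n  4  4  4  4  4  5  4  5  6
 b  5  5  5  5  5  5  5  5  6
 c  6  6  5  6  6  6  6  6  6
 k  7  7  6  5  6  7  7  7  7
 f  8  8  7  6  6  7  8  8  8
 f  9  9  8  7  7  7  8  9  9

9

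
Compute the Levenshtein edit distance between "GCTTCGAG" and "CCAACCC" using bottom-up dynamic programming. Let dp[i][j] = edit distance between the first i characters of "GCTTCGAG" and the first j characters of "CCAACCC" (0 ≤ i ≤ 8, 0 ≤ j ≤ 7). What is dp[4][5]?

4

   ''  C  C  A  A  C  C  C
''  0  1  2  3  4  5  6  7
 G  1  1  2  3  4  5  6  7
 C  2  1  1  2  3  4  5  6
 T  3  2  2  2  3  4  5  6
 T  4  3  3  3  3  4  5  6
 C  5  4  3  4  4  3  4  5
 G  6  5  4  4  5  4  4  5
 A  7  6  5  4  4  5  5  5
 G  8  7  6  5  5  5  6  6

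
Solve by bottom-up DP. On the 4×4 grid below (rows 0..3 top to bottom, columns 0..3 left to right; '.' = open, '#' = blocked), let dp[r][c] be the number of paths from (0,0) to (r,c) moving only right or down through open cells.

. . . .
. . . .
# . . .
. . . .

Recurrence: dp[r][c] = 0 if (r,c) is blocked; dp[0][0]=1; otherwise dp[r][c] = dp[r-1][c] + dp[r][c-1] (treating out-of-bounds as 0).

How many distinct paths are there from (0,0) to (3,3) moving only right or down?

r\c   0   1   2   3
  0   1   1   1   1
  1   1   2   3   4
  2   0   2   5   9
  3   0   2   7  16

16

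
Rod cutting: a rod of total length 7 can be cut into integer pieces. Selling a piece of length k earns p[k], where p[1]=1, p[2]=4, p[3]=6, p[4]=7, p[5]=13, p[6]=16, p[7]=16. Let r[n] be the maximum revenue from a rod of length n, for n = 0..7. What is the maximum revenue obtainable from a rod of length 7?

   n    0    1    2    3    4    5    6    7
r[n]    0    1    4    6    8   13   16   17

17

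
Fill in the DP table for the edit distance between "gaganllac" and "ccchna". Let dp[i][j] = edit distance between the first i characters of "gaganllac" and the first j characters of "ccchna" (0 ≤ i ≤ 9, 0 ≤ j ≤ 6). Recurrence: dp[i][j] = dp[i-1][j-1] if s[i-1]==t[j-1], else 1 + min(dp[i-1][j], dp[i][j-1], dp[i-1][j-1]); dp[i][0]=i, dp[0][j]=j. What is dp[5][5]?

   ''  c  c  c  h  n  a
''  0  1  2  3  4  5  6
 g  1  1  2  3  4  5  6
 a  2  2  2  3  4  5  5
 g  3  3  3  3  4  5  6
 a  4  4  4  4  4  5  5
 n  5  5  5  5  5  4  5
 l  6  6  6  6  6  5  5
 l  7  7  7  7  7  6  6
 a  8  8  8  8  8  7  6
 c  9  8  8  8  9  8  7

4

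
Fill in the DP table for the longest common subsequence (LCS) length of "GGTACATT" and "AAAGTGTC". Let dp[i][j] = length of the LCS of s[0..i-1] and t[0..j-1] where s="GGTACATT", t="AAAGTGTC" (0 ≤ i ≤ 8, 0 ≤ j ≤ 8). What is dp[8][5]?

   ''  A  A  A  G  T  G  T  C
''  0  0  0  0  0  0  0  0  0
 G  0  0  0  0  1  1  1  1  1
 G  0  0  0  0  1  1  2  2  2
 T  0  0  0  0  1  2  2  3  3
 A  0  1  1  1  1  2  2  3  3
 C  0  1  1  1  1  2  2  3  4
 A  0  1  2  2  2  2  2  3  4
 T  0  1  2  2  2  3  3  3  4
 T  0  1  2  2  2  3  3  4  4

3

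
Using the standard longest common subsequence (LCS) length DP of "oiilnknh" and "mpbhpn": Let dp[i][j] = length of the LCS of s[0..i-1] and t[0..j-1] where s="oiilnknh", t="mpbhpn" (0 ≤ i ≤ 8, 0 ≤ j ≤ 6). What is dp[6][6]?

   ''  m  p  b  h  p  n
''  0  0  0  0  0  0  0
 o  0  0  0  0  0  0  0
 i  0  0  0  0  0  0  0
 i  0  0  0  0  0  0  0
 l  0  0  0  0  0  0  0
 n  0  0  0  0  0  0  1
 k  0  0  0  0  0  0  1
 n  0  0  0  0  0  0  1
 h  0  0  0  0  1  1  1

1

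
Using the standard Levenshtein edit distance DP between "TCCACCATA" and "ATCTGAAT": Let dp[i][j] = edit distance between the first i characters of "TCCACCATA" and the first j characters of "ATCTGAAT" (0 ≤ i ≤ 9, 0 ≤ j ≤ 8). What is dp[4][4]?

   ''  A  T  C  T  G  A  A  T
''  0  1  2  3  4  5  6  7  8
 T  1  1  1  2  3  4  5  6  7
 C  2  2  2  1  2  3  4  5  6
 C  3  3  3  2  2  3  4  5  6
 A  4  3  4  3  3  3  3  4  5
 C  5  4  4  4  4  4  4  4  5
 C  6  5  5  4  5  5  5  5  5
 A  7  6  6  5  5  6  5  5  6
 T  8  7  6  6  5  6  6  6  5
 A  9  8  7  7  6  6  6  6  6

3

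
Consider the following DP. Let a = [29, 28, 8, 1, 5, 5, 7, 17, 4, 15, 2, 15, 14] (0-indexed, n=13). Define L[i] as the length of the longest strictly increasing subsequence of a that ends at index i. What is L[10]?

   i    0    1    2    3    4    5    6    7    8    9   10   11   12
a[i]   29   28    8    1    5    5    7   17    4   15    2   15   14
L[i]    1    1    1    1    2    2    3    4    2    4    2    4    4

2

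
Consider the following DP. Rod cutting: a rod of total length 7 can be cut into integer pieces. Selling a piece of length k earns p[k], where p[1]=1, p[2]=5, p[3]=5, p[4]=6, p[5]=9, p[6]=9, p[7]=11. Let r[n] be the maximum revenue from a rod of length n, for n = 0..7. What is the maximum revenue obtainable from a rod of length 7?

   n    0    1    2    3    4    5    6    7
r[n]    0    1    5    6   10   11   15   16

16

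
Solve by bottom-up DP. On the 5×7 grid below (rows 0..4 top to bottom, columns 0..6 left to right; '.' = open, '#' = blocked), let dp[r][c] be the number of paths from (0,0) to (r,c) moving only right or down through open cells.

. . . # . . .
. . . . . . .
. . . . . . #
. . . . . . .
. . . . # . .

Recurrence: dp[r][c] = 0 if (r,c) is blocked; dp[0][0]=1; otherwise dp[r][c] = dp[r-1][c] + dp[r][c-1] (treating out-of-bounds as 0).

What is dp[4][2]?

r\c   0   1   2   3   4   5   6
  0   1   1   1   0   0   0   0
  1   1   2   3   3   3   3   3
  2   1   3   6   9  12  15   0
  3   1   4  10  19  31  46  46
  4   1   5  15  34   0  46  92

15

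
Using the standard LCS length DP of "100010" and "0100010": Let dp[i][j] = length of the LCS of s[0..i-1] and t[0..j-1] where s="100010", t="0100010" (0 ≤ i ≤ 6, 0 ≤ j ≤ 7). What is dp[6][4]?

3

   ''  0  1  0  0  0  1  0
''  0  0  0  0  0  0  0  0
 1  0  0  1  1  1  1  1  1
 0  0  1  1  2  2  2  2  2
 0  0  1  1  2  3  3  3  3
 0  0  1  1  2  3  4  4  4
 1  0  1  2  2  3  4  5  5
 0  0  1  2  3  3  4  5  6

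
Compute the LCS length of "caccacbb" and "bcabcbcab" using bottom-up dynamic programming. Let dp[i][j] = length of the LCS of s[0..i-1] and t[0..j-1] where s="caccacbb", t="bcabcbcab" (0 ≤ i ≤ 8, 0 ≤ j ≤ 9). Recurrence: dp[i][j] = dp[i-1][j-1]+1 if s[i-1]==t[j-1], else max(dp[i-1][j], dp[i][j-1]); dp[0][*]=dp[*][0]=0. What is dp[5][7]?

   ''  b  c  a  b  c  b  c  a  b
''  0  0  0  0  0  0  0  0  0  0
 c  0  0  1  1  1  1  1  1  1  1
 a  0  0  1  2  2  2  2  2  2  2
 c  0  0  1  2  2  3  3  3  3  3
 c  0  0  1  2  2  3  3  4  4  4
 a  0  0  1  2  2  3  3  4  5  5
 c  0  0  1  2  2  3  3  4  5  5
 b  0  1  1  2  3  3  4  4  5  6
 b  0  1  1  2  3  3  4  4  5  6

4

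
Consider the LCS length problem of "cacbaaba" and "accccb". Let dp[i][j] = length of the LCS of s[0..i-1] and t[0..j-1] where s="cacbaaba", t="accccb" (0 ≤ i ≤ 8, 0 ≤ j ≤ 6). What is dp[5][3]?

   ''  a  c  c  c  c  b
''  0  0  0  0  0  0  0
 c  0  0  1  1  1  1  1
 a  0  1  1  1  1  1  1
 c  0  1  2  2  2  2  2
 b  0  1  2  2  2  2  3
 a  0  1  2  2  2  2  3
 a  0  1  2  2  2  2  3
 b  0  1  2  2  2  2  3
 a  0  1  2  2  2  2  3

2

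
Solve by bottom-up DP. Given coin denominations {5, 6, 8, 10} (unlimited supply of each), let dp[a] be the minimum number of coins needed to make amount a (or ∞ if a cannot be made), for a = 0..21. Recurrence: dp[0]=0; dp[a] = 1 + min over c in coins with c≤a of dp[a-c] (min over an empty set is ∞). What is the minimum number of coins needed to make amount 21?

3

 a  0  1  2  3  4  5  6  7  8  9 10 11 12 13 14 15 16 17 18 19 20 21
dp  0  -  -  -  -  1  1  -  1  -  1  2  2  2  2  2  2  3  2  3  2  3
(- denotes ∞ / unreachable)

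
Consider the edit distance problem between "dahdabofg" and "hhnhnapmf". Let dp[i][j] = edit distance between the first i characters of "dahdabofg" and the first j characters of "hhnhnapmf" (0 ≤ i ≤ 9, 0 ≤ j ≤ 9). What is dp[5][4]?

   ''  h  h  n  h  n  a  p  m  f
''  0  1  2  3  4  5  6  7  8  9
 d  1  1  2  3  4  5  6  7  8  9
 a  2  2  2  3  4  5  5  6  7  8
 h  3  2  2  3  3  4  5  6  7  8
 d  4  3  3  3  4  4  5  6  7  8
 a  5  4  4  4  4  5  4  5  6  7
 b  6  5  5  5  5  5  5  5  6  7
 o  7  6  6  6  6  6  6  6  6  7
 f  8  7  7  7  7  7  7  7  7  6
 g  9  8  8  8  8  8  8  8  8  7

4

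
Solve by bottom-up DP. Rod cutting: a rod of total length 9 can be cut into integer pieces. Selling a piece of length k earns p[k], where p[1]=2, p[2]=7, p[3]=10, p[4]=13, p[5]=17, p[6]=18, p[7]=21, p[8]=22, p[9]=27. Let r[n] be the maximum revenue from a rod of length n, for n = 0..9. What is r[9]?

   n    0    1    2    3    4    5    6    7    8    9
r[n]    0    2    7   10   14   17   21   24   28   31

31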